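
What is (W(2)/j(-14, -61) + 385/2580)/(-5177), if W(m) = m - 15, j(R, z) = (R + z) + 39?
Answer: -395/4006998 ≈ -9.8578e-5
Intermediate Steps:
j(R, z) = 39 + R + z
W(m) = -15 + m
(W(2)/j(-14, -61) + 385/2580)/(-5177) = ((-15 + 2)/(39 - 14 - 61) + 385/2580)/(-5177) = (-13/(-36) + 385*(1/2580))*(-1/5177) = (-13*(-1/36) + 77/516)*(-1/5177) = (13/36 + 77/516)*(-1/5177) = (395/774)*(-1/5177) = -395/4006998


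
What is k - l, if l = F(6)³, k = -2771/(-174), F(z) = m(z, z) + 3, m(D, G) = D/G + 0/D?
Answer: -8365/174 ≈ -48.075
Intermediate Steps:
m(D, G) = D/G (m(D, G) = D/G + 0 = D/G)
F(z) = 4 (F(z) = z/z + 3 = 1 + 3 = 4)
k = 2771/174 (k = -2771*(-1/174) = 2771/174 ≈ 15.925)
l = 64 (l = 4³ = 64)
k - l = 2771/174 - 1*64 = 2771/174 - 64 = -8365/174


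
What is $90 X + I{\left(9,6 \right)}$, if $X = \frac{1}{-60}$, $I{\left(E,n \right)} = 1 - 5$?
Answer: $- \frac{11}{2} \approx -5.5$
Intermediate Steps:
$I{\left(E,n \right)} = -4$
$X = - \frac{1}{60} \approx -0.016667$
$90 X + I{\left(9,6 \right)} = 90 \left(- \frac{1}{60}\right) - 4 = - \frac{3}{2} - 4 = - \frac{11}{2}$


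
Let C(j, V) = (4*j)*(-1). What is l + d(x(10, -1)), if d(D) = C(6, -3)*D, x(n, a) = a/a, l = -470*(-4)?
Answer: 1856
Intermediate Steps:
l = 1880
C(j, V) = -4*j
x(n, a) = 1
d(D) = -24*D (d(D) = (-4*6)*D = -24*D)
l + d(x(10, -1)) = 1880 - 24*1 = 1880 - 24 = 1856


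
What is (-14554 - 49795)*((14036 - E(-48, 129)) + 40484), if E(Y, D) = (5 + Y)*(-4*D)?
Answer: -2080531868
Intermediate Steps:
E(Y, D) = -4*D*(5 + Y)
(-14554 - 49795)*((14036 - E(-48, 129)) + 40484) = (-14554 - 49795)*((14036 - (-4)*129*(5 - 48)) + 40484) = -64349*((14036 - (-4)*129*(-43)) + 40484) = -64349*((14036 - 1*22188) + 40484) = -64349*((14036 - 22188) + 40484) = -64349*(-8152 + 40484) = -64349*32332 = -2080531868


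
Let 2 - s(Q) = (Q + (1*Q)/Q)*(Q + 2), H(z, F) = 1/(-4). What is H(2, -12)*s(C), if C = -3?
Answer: 0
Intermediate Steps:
H(z, F) = -1/4
s(Q) = 2 - (1 + Q)*(2 + Q) (s(Q) = 2 - (Q + (1*Q)/Q)*(Q + 2) = 2 - (Q + Q/Q)*(2 + Q) = 2 - (Q + 1)*(2 + Q) = 2 - (1 + Q)*(2 + Q))
H(2, -12)*s(C) = -(-1)*(-3)*(3 - 3)/4 = -(-1)*(-3)*0/4 = -1/4*0 = 0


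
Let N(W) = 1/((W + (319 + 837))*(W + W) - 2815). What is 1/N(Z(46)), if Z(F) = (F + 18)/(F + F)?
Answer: -637807/529 ≈ -1205.7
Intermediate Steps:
Z(F) = (18 + F)/(2*F) (Z(F) = (18 + F)/((2*F)) = (18 + F)*(1/(2*F)) = (18 + F)/(2*F))
N(W) = 1/(-2815 + 2*W*(1156 + W)) (N(W) = 1/((W + 1156)*(2*W) - 2815) = 1/((1156 + W)*(2*W) - 2815) = 1/(2*W*(1156 + W) - 2815) = 1/(-2815 + 2*W*(1156 + W)))
1/N(Z(46)) = 1/(1/(-2815 + 2*((½)*(18 + 46)/46)² + 2312*((½)*(18 + 46)/46))) = 1/(1/(-2815 + 2*((½)*(1/46)*64)² + 2312*((½)*(1/46)*64))) = 1/(1/(-2815 + 2*(16/23)² + 2312*(16/23))) = 1/(1/(-2815 + 2*(256/529) + 36992/23)) = 1/(1/(-2815 + 512/529 + 36992/23)) = 1/(1/(-637807/529)) = 1/(-529/637807) = -637807/529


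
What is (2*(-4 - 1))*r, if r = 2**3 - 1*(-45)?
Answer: -530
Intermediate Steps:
r = 53 (r = 8 + 45 = 53)
(2*(-4 - 1))*r = (2*(-4 - 1))*53 = (2*(-5))*53 = -10*53 = -530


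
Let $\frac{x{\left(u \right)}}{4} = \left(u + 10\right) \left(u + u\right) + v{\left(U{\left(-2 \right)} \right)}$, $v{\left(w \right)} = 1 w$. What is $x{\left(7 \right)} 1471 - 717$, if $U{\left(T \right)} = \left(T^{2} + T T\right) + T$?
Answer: $1434979$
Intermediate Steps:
$U{\left(T \right)} = T + 2 T^{2}$ ($U{\left(T \right)} = \left(T^{2} + T^{2}\right) + T = 2 T^{2} + T = T + 2 T^{2}$)
$v{\left(w \right)} = w$
$x{\left(u \right)} = 24 + 8 u \left(10 + u\right)$ ($x{\left(u \right)} = 4 \left(\left(u + 10\right) \left(u + u\right) - 2 \left(1 + 2 \left(-2\right)\right)\right) = 4 \left(\left(10 + u\right) 2 u - 2 \left(1 - 4\right)\right) = 4 \left(2 u \left(10 + u\right) - -6\right) = 4 \left(2 u \left(10 + u\right) + 6\right) = 4 \left(6 + 2 u \left(10 + u\right)\right) = 24 + 8 u \left(10 + u\right)$)
$x{\left(7 \right)} 1471 - 717 = \left(24 + 8 \cdot 7^{2} + 80 \cdot 7\right) 1471 - 717 = \left(24 + 8 \cdot 49 + 560\right) 1471 - 717 = \left(24 + 392 + 560\right) 1471 - 717 = 976 \cdot 1471 - 717 = 1435696 - 717 = 1434979$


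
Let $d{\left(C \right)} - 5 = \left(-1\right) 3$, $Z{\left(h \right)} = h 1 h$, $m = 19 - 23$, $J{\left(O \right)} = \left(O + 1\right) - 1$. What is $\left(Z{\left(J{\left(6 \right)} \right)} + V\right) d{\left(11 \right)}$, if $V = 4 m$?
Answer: $40$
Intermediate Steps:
$J{\left(O \right)} = O$ ($J{\left(O \right)} = \left(1 + O\right) - 1 = O$)
$m = -4$
$Z{\left(h \right)} = h^{2}$ ($Z{\left(h \right)} = h h = h^{2}$)
$d{\left(C \right)} = 2$ ($d{\left(C \right)} = 5 - 3 = 2$)
$V = -16$ ($V = 4 \left(-4\right) = -16$)
$\left(Z{\left(J{\left(6 \right)} \right)} + V\right) d{\left(11 \right)} = \left(6^{2} - 16\right) 2 = \left(36 - 16\right) 2 = 20 \cdot 2 = 40$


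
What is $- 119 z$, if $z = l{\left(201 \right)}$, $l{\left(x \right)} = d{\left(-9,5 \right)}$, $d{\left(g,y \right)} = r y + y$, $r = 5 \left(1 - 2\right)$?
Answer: $2380$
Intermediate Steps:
$r = -5$ ($r = 5 \left(-1\right) = -5$)
$d{\left(g,y \right)} = - 4 y$ ($d{\left(g,y \right)} = - 5 y + y = - 4 y$)
$l{\left(x \right)} = -20$ ($l{\left(x \right)} = \left(-4\right) 5 = -20$)
$z = -20$
$- 119 z = \left(-119\right) \left(-20\right) = 2380$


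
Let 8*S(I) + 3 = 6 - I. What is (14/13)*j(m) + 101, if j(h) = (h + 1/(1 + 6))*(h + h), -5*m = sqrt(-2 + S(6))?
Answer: 65517/650 - I*sqrt(38)/65 ≈ 100.8 - 0.094837*I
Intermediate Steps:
S(I) = 3/8 - I/8 (S(I) = -3/8 + (6 - I)/8 = -3/8 + (3/4 - I/8) = 3/8 - I/8)
m = -I*sqrt(38)/20 (m = -sqrt(-2 + (3/8 - 1/8*6))/5 = -sqrt(-2 + (3/8 - 3/4))/5 = -sqrt(-2 - 3/8)/5 = -I*sqrt(38)/20 ≈ -0.30822*I)
j(h) = 2*h*(1/7 + h) (j(h) = (h + 1/7)*(2*h) = (1/7 + h)*(2*h) = 2*h*(1/7 + h))
(14/13)*j(m) + 101 = (14/13)*(2*(-I*sqrt(38)/20)*(1 + 7*(-I*sqrt(38)/20))/7) + 101 = (14*(1/13))*(2*(-I*sqrt(38)/20)*(1 - 7*I*sqrt(38)/20)/7) + 101 = 14*(-I*sqrt(38)*(1 - 7*I*sqrt(38)/20)/70)/13 + 101 = -I*sqrt(38)*(1 - 7*I*sqrt(38)/20)/65 + 101 = 101 - I*sqrt(38)*(1 - 7*I*sqrt(38)/20)/65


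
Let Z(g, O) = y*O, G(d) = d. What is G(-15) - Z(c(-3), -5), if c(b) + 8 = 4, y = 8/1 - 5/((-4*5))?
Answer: 105/4 ≈ 26.250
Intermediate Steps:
y = 33/4 (y = 8*1 - 5/(-20) = 8 - 5*(-1/20) = 8 + ¼ = 33/4 ≈ 8.2500)
c(b) = -4 (c(b) = -8 + 4 = -4)
Z(g, O) = 33*O/4
G(-15) - Z(c(-3), -5) = -15 - 33*(-5)/4 = -15 - 1*(-165/4) = -15 + 165/4 = 105/4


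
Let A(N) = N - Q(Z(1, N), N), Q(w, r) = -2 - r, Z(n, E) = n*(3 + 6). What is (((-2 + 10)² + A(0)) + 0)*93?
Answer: 6138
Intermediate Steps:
Z(n, E) = 9*n (Z(n, E) = n*9 = 9*n)
A(N) = 2 + 2*N (A(N) = N - (-2 - N) = N + (2 + N) = 2 + 2*N)
(((-2 + 10)² + A(0)) + 0)*93 = (((-2 + 10)² + (2 + 2*0)) + 0)*93 = ((8² + (2 + 0)) + 0)*93 = ((64 + 2) + 0)*93 = (66 + 0)*93 = 66*93 = 6138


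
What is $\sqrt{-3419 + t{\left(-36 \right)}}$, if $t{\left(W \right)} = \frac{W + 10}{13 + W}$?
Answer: $\frac{i \sqrt{1808053}}{23} \approx 58.463 i$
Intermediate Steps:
$t{\left(W \right)} = \frac{10 + W}{13 + W}$
$\sqrt{-3419 + t{\left(-36 \right)}} = \sqrt{-3419 + \frac{10 - 36}{13 - 36}} = \sqrt{-3419 + \frac{1}{-23} \left(-26\right)} = \sqrt{-3419 - - \frac{26}{23}} = \sqrt{-3419 + \frac{26}{23}} = \sqrt{- \frac{78611}{23}} = \frac{i \sqrt{1808053}}{23}$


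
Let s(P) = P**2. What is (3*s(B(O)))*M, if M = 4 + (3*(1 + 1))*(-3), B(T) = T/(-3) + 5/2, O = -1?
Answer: -2023/6 ≈ -337.17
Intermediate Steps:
B(T) = 5/2 - T/3 (B(T) = T*(-1/3) + 5*(1/2) = -T/3 + 5/2 = 5/2 - T/3)
M = -14 (M = 4 + (3*2)*(-3) = 4 + 6*(-3) = 4 - 18 = -14)
(3*s(B(O)))*M = (3*(5/2 - 1/3*(-1))**2)*(-14) = (3*(5/2 + 1/3)**2)*(-14) = (3*(17/6)**2)*(-14) = (3*(289/36))*(-14) = (289/12)*(-14) = -2023/6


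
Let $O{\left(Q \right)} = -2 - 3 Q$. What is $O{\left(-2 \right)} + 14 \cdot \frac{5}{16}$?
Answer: $\frac{67}{8} \approx 8.375$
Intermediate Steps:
$O{\left(-2 \right)} + 14 \cdot \frac{5}{16} = \left(-2 - -6\right) + 14 \cdot \frac{5}{16} = \left(-2 + 6\right) + 14 \cdot 5 \cdot \frac{1}{16} = 4 + 14 \cdot \frac{5}{16} = 4 + \frac{35}{8} = \frac{67}{8}$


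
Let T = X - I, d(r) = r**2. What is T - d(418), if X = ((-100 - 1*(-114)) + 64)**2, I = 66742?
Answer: -235382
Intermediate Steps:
X = 6084 (X = ((-100 + 114) + 64)**2 = (14 + 64)**2 = 78**2 = 6084)
T = -60658 (T = 6084 - 1*66742 = 6084 - 66742 = -60658)
T - d(418) = -60658 - 1*418**2 = -60658 - 1*174724 = -60658 - 174724 = -235382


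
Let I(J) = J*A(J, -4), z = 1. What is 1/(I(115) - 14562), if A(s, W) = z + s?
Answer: -1/1222 ≈ -0.00081833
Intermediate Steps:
A(s, W) = 1 + s
I(J) = J*(1 + J)
1/(I(115) - 14562) = 1/(115*(1 + 115) - 14562) = 1/(115*116 - 14562) = 1/(13340 - 14562) = 1/(-1222) = -1/1222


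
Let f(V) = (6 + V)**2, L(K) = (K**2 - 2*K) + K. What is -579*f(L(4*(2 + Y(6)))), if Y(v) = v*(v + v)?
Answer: -4415355729804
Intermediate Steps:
Y(v) = 2*v**2 (Y(v) = v*(2*v) = 2*v**2)
L(K) = K**2 - K
-579*f(L(4*(2 + Y(6)))) = -579*(6 + (4*(2 + 2*6**2))*(-1 + 4*(2 + 2*6**2)))**2 = -579*(6 + (4*(2 + 2*36))*(-1 + 4*(2 + 2*36)))**2 = -579*(6 + (4*(2 + 72))*(-1 + 4*(2 + 72)))**2 = -579*(6 + (4*74)*(-1 + 4*74))**2 = -579*(6 + 296*(-1 + 296))**2 = -579*(6 + 296*295)**2 = -579*(6 + 87320)**2 = -579*87326**2 = -579*7625830276 = -4415355729804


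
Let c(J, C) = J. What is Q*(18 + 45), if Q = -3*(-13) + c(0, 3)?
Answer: 2457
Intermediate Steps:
Q = 39 (Q = -3*(-13) + 0 = 39 + 0 = 39)
Q*(18 + 45) = 39*(18 + 45) = 39*63 = 2457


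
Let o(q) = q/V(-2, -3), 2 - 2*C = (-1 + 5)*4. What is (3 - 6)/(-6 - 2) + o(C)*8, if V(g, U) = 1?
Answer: -445/8 ≈ -55.625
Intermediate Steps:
C = -7 (C = 1 - (-1 + 5)*4/2 = 1 - 2*4 = 1 - ½*16 = 1 - 8 = -7)
o(q) = q (o(q) = q/1 = q*1 = q)
(3 - 6)/(-6 - 2) + o(C)*8 = (3 - 6)/(-6 - 2) - 7*8 = -3/(-8) - 56 = -3*(-⅛) - 56 = 3/8 - 56 = -445/8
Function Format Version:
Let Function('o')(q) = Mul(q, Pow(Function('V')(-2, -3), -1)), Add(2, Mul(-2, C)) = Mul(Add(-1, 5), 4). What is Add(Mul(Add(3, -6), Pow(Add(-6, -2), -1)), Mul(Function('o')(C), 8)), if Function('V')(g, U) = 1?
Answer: Rational(-445, 8) ≈ -55.625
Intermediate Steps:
C = -7 (C = Add(1, Mul(Rational(-1, 2), Mul(Add(-1, 5), 4))) = Add(1, Mul(Rational(-1, 2), Mul(4, 4))) = Add(1, Mul(Rational(-1, 2), 16)) = Add(1, -8) = -7)
Function('o')(q) = q (Function('o')(q) = Mul(q, Pow(1, -1)) = Mul(q, 1) = q)
Add(Mul(Add(3, -6), Pow(Add(-6, -2), -1)), Mul(Function('o')(C), 8)) = Add(Mul(Add(3, -6), Pow(Add(-6, -2), -1)), Mul(-7, 8)) = Add(Mul(-3, Pow(-8, -1)), -56) = Add(Mul(-3, Rational(-1, 8)), -56) = Add(Rational(3, 8), -56) = Rational(-445, 8)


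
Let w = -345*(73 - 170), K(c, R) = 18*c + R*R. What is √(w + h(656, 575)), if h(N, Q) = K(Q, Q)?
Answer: 2*√93610 ≈ 611.92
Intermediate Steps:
K(c, R) = R² + 18*c (K(c, R) = 18*c + R² = R² + 18*c)
h(N, Q) = Q² + 18*Q
w = 33465 (w = -345*(-97) = 33465)
√(w + h(656, 575)) = √(33465 + 575*(18 + 575)) = √(33465 + 575*593) = √(33465 + 340975) = √374440 = 2*√93610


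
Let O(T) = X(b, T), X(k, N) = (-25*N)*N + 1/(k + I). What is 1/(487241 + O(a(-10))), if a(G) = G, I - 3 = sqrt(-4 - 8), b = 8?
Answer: 5372547/2604294249673 + I*sqrt(3)/15625765498038 ≈ 2.063e-6 + 1.1085e-13*I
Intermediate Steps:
I = 3 + 2*I*sqrt(3) (I = 3 + sqrt(-4 - 8) = 3 + sqrt(-12) = 3 + 2*I*sqrt(3) ≈ 3.0 + 3.4641*I)
X(k, N) = 1/(3 + k + 2*I*sqrt(3)) - 25*N**2 (X(k, N) = (-25*N)*N + 1/(k + (3 + 2*I*sqrt(3))) = -25*N**2 + 1/(3 + k + 2*I*sqrt(3)) = 1/(3 + k + 2*I*sqrt(3)) - 25*N**2)
O(T) = (1 - 200*T**2 + T**2*(-75 - 50*I*sqrt(3)))/(11 + 2*I*sqrt(3)) (O(T) = (1 + T**2*(-75 - 50*I*sqrt(3)) - 25*8*T**2)/(3 + 8 + 2*I*sqrt(3)) = (1 + T**2*(-75 - 50*I*sqrt(3)) - 200*T**2)/(11 + 2*I*sqrt(3)) = (1 - 200*T**2 + T**2*(-75 - 50*I*sqrt(3)))/(11 + 2*I*sqrt(3)))
1/(487241 + O(a(-10))) = 1/(487241 + (-I - 50*sqrt(3)*(-10)**2 + 275*I*(-10)**2)/(-11*I + 2*sqrt(3))) = 1/(487241 + (-I - 50*sqrt(3)*100 + 275*I*100)/(-11*I + 2*sqrt(3))) = 1/(487241 + (-I - 5000*sqrt(3) + 27500*I)/(-11*I + 2*sqrt(3))) = 1/(487241 + (-5000*sqrt(3) + 27499*I)/(-11*I + 2*sqrt(3)))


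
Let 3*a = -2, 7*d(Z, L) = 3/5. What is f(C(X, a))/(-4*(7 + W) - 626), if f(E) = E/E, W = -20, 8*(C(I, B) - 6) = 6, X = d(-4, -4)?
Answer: -1/574 ≈ -0.0017422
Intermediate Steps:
d(Z, L) = 3/35 (d(Z, L) = (3/5)/7 = (3*(1/5))/7 = (1/7)*(3/5) = 3/35)
X = 3/35 ≈ 0.085714
a = -2/3 (a = (1/3)*(-2) = -2/3 ≈ -0.66667)
C(I, B) = 27/4 (C(I, B) = 6 + (1/8)*6 = 6 + 3/4 = 27/4)
f(E) = 1
f(C(X, a))/(-4*(7 + W) - 626) = 1/(-4*(7 - 20) - 626) = 1/(-4*(-13) - 626) = 1/(52 - 626) = 1/(-574) = 1*(-1/574) = -1/574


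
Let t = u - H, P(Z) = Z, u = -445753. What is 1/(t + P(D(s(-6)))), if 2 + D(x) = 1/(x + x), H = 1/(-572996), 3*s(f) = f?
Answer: -143249/63853993807 ≈ -2.2434e-6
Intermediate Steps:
s(f) = f/3
H = -1/572996 ≈ -1.7452e-6
D(x) = -2 + 1/(2*x) (D(x) = -2 + 1/(x + x) = -2 + 1/(2*x))
t = -255414685987/572996 (t = -445753 - 1*(-1/572996) = -445753 + 1/572996 = -255414685987/572996 ≈ -4.4575e+5)
1/(t + P(D(s(-6)))) = 1/(-255414685987/572996 + (-2 + 1/(2*(((⅓)*(-6)))))) = 1/(-255414685987/572996 + (-2 + (½)/(-2))) = 1/(-255414685987/572996 + (-2 + (½)*(-½))) = 1/(-255414685987/572996 + (-2 - ¼)) = 1/(-255414685987/572996 - 9/4) = 1/(-63853993807/143249) = -143249/63853993807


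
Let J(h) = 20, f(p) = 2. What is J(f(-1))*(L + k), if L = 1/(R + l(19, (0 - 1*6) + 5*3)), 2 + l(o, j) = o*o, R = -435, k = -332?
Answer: -126165/19 ≈ -6640.3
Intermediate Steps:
l(o, j) = -2 + o**2 (l(o, j) = -2 + o*o = -2 + o**2)
L = -1/76 (L = 1/(-435 + (-2 + 19**2)) = 1/(-435 + (-2 + 361)) = 1/(-435 + 359) = 1/(-76) = -1/76 ≈ -0.013158)
J(f(-1))*(L + k) = 20*(-1/76 - 332) = 20*(-25233/76) = -126165/19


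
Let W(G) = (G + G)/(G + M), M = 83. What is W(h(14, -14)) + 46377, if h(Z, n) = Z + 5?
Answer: 2365246/51 ≈ 46377.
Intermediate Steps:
h(Z, n) = 5 + Z
W(G) = 2*G/(83 + G) (W(G) = (G + G)/(G + 83) = (2*G)/(83 + G) = 2*G/(83 + G))
W(h(14, -14)) + 46377 = 2*(5 + 14)/(83 + (5 + 14)) + 46377 = 2*19/(83 + 19) + 46377 = 2*19/102 + 46377 = 2*19*(1/102) + 46377 = 19/51 + 46377 = 2365246/51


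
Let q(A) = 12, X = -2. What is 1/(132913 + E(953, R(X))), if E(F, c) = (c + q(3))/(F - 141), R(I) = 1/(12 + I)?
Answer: 8120/1079253681 ≈ 7.5237e-6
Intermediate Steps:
E(F, c) = (12 + c)/(-141 + F) (E(F, c) = (c + 12)/(F - 141) = (12 + c)/(-141 + F))
1/(132913 + E(953, R(X))) = 1/(132913 + (12 + 1/(12 - 2))/(-141 + 953)) = 1/(132913 + (12 + 1/10)/812) = 1/(132913 + (12 + ⅒)/812) = 1/(132913 + (1/812)*(121/10)) = 1/(132913 + 121/8120) = 1/(1079253681/8120) = 8120/1079253681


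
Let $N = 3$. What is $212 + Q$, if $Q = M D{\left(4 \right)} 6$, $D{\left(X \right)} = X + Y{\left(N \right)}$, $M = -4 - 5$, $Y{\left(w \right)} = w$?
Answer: $-166$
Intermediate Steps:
$M = -9$
$D{\left(X \right)} = 3 + X$ ($D{\left(X \right)} = X + 3 = 3 + X$)
$Q = -378$ ($Q = - 9 \left(3 + 4\right) 6 = \left(-9\right) 7 \cdot 6 = \left(-63\right) 6 = -378$)
$212 + Q = 212 - 378 = -166$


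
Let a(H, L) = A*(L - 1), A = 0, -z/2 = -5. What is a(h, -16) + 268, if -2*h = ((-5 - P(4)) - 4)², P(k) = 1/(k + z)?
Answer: 268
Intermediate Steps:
z = 10 (z = -2*(-5) = 10)
P(k) = 1/(10 + k) (P(k) = 1/(k + 10) = 1/(10 + k))
h = -16129/392 (h = -((-5 - 1/(10 + 4)) - 4)²/2 = -((-5 - 1/14) - 4)²/2 = -(-71/14 - 4)²/2 = -(-127/14)²/2 = -½*16129/196 = -16129/392 ≈ -41.145)
a(H, L) = 0 (a(H, L) = 0*(L - 1) = 0*(-1 + L) = 0)
a(h, -16) + 268 = 0 + 268 = 268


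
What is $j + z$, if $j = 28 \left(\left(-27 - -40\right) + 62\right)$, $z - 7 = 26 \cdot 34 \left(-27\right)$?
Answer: $-21761$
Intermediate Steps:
$z = -23861$ ($z = 7 + 26 \cdot 34 \left(-27\right) = 7 + 884 \left(-27\right) = 7 - 23868 = -23861$)
$j = 2100$ ($j = 28 \left(\left(-27 + 40\right) + 62\right) = 28 \left(13 + 62\right) = 28 \cdot 75 = 2100$)
$j + z = 2100 - 23861 = -21761$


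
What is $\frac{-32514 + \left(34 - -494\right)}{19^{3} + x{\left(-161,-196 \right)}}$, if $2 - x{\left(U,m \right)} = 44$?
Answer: $- \frac{31986}{6817} \approx -4.6921$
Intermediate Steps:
$x{\left(U,m \right)} = -42$ ($x{\left(U,m \right)} = 2 - 44 = -42$)
$\frac{-32514 + \left(34 - -494\right)}{19^{3} + x{\left(-161,-196 \right)}} = \frac{-32514 + \left(34 - -494\right)}{19^{3} - 42} = \frac{-32514 + \left(34 + 494\right)}{6859 - 42} = \frac{-32514 + 528}{6817} = \left(-31986\right) \frac{1}{6817} = - \frac{31986}{6817}$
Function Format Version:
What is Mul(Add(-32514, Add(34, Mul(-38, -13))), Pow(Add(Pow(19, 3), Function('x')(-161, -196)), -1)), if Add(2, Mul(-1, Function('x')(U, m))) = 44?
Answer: Rational(-31986, 6817) ≈ -4.6921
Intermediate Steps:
Function('x')(U, m) = -42 (Function('x')(U, m) = Add(2, Mul(-1, 44)) = Add(2, -44) = -42)
Mul(Add(-32514, Add(34, Mul(-38, -13))), Pow(Add(Pow(19, 3), Function('x')(-161, -196)), -1)) = Mul(Add(-32514, Add(34, Mul(-38, -13))), Pow(Add(Pow(19, 3), -42), -1)) = Mul(Add(-32514, Add(34, 494)), Pow(Add(6859, -42), -1)) = Mul(Add(-32514, 528), Pow(6817, -1)) = Mul(-31986, Rational(1, 6817)) = Rational(-31986, 6817)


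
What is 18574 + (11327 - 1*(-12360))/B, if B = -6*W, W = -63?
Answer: 7044659/378 ≈ 18637.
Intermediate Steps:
B = 378 (B = -6*(-63) = 378)
18574 + (11327 - 1*(-12360))/B = 18574 + (11327 - 1*(-12360))/378 = 18574 + (11327 + 12360)*(1/378) = 18574 + 23687*(1/378) = 18574 + 23687/378 = 7044659/378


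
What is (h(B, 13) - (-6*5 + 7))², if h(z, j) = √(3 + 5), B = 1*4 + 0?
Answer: 537 + 92*√2 ≈ 667.11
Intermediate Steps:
B = 4 (B = 4 + 0 = 4)
h(z, j) = 2*√2 (h(z, j) = √8 = 2*√2)
(h(B, 13) - (-6*5 + 7))² = (2*√2 - (-6*5 + 7))² = (2*√2 - (-30 + 7))² = (2*√2 - 1*(-23))² = (2*√2 + 23)² = (23 + 2*√2)²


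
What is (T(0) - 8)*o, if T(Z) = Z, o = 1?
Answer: -8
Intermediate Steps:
(T(0) - 8)*o = (0 - 8)*1 = -8*1 = -8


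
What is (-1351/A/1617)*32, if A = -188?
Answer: 1544/10857 ≈ 0.14221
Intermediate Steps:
(-1351/A/1617)*32 = (-1351/(-188)/1617)*32 = (-1351*(-1/188)*(1/1617))*32 = ((1351/188)*(1/1617))*32 = (193/43428)*32 = 1544/10857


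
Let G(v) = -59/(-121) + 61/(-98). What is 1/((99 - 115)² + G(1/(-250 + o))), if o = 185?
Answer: 11858/3034049 ≈ 0.0039083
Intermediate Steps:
G(v) = -1599/11858 (G(v) = -59*(-1/121) + 61*(-1/98) = 59/121 - 61/98 = -1599/11858)
1/((99 - 115)² + G(1/(-250 + o))) = 1/((99 - 115)² - 1599/11858) = 1/((-16)² - 1599/11858) = 1/(256 - 1599/11858) = 1/(3034049/11858) = 11858/3034049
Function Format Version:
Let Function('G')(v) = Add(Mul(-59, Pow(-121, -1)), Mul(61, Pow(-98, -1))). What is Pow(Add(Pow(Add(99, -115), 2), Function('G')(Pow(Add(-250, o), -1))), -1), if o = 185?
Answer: Rational(11858, 3034049) ≈ 0.0039083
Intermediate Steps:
Function('G')(v) = Rational(-1599, 11858) (Function('G')(v) = Add(Mul(-59, Rational(-1, 121)), Mul(61, Rational(-1, 98))) = Add(Rational(59, 121), Rational(-61, 98)) = Rational(-1599, 11858))
Pow(Add(Pow(Add(99, -115), 2), Function('G')(Pow(Add(-250, o), -1))), -1) = Pow(Add(Pow(Add(99, -115), 2), Rational(-1599, 11858)), -1) = Pow(Add(Pow(-16, 2), Rational(-1599, 11858)), -1) = Pow(Add(256, Rational(-1599, 11858)), -1) = Pow(Rational(3034049, 11858), -1) = Rational(11858, 3034049)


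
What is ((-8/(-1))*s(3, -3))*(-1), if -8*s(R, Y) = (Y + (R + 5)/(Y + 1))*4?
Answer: -28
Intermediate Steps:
s(R, Y) = -Y/2 - (5 + R)/(2*(1 + Y)) (s(R, Y) = -(Y + (R + 5)/(Y + 1))*4/8 = -(Y + (5 + R)/(1 + Y))*4/8 = -(4*Y + 4*(5 + R)/(1 + Y))/8 = -Y/2 - (5 + R)/(2*(1 + Y)))
((-8/(-1))*s(3, -3))*(-1) = ((-8/(-1))*((-5 - 1*3 - 1*(-3) - 1*(-3)**2)/(2*(1 - 3))))*(-1) = ((-8*(-1))*((1/2)*(-5 - 3 + 3 - 1*9)/(-2)))*(-1) = (8*((1/2)*(-1/2)*(-5 - 3 + 3 - 9)))*(-1) = (8*((1/2)*(-1/2)*(-14)))*(-1) = (8*(7/2))*(-1) = 28*(-1) = -28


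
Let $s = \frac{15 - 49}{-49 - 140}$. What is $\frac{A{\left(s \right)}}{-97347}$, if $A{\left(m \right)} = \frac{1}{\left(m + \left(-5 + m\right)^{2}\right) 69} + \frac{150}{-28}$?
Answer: $\frac{480843959}{8738636864566} \approx 5.5025 \cdot 10^{-5}$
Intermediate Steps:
$s = \frac{34}{189}$ ($s = - \frac{34}{-189} = \left(-34\right) \left(- \frac{1}{189}\right) = \frac{34}{189} \approx 0.17989$)
$A{\left(m \right)} = - \frac{75}{14} + \frac{1}{69 \left(m + \left(-5 + m\right)^{2}\right)}$ ($A{\left(m \right)} = \frac{1}{m + \left(-5 + m\right)^{2}} \cdot \frac{1}{69} + 150 \left(- \frac{1}{28}\right) = \frac{1}{69 \left(m + \left(-5 + m\right)^{2}\right)} - \frac{75}{14} = - \frac{75}{14} + \frac{1}{69 \left(m + \left(-5 + m\right)^{2}\right)}$)
$\frac{A{\left(s \right)}}{-97347} = \frac{\frac{1}{966} \frac{1}{25 + \left(\frac{34}{189}\right)^{2} - \frac{34}{21}} \left(-129361 - 5175 \left(\frac{34}{189}\right)^{2} + 46575 \cdot \frac{34}{189}\right)}{-97347} = \frac{-129361 - \frac{664700}{3969} + \frac{58650}{7}}{966 \left(25 + \frac{1156}{35721} - \frac{34}{21}\right)} \left(- \frac{1}{97347}\right) = \frac{-129361 - \frac{664700}{3969} + \frac{58650}{7}}{966 \cdot \frac{836347}{35721}} \left(- \frac{1}{97347}\right) = \frac{1}{966} \cdot \frac{35721}{836347} \left(- \frac{480843959}{3969}\right) \left(- \frac{1}{97347}\right) = \left(- \frac{1442531877}{269303734}\right) \left(- \frac{1}{97347}\right) = \frac{480843959}{8738636864566}$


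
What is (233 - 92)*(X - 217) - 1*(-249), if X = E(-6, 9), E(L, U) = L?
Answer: -31194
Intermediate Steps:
X = -6
(233 - 92)*(X - 217) - 1*(-249) = (233 - 92)*(-6 - 217) - 1*(-249) = 141*(-223) + 249 = -31443 + 249 = -31194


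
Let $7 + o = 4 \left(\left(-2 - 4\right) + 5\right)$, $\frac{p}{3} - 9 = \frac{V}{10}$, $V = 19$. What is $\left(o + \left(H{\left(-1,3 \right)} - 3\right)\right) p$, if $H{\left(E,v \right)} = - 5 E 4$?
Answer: $\frac{981}{5} \approx 196.2$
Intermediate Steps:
$H{\left(E,v \right)} = - 20 E$
$p = \frac{327}{10}$ ($p = 27 + 3 \cdot \frac{19}{10} = 27 + \frac{57}{10} = \frac{327}{10} \approx 32.7$)
$o = -11$ ($o = -7 + 4 \left(\left(-2 - 4\right) + 5\right) = -7 + 4 \left(-6 + 5\right) = -7 + 4 \left(-1\right) = -7 - 4 = -11$)
$\left(o + \left(H{\left(-1,3 \right)} - 3\right)\right) p = \left(-11 - -17\right) \frac{327}{10} = \left(-11 + \left(20 - 3\right)\right) \frac{327}{10} = \left(-11 + 17\right) \frac{327}{10} = 6 \cdot \frac{327}{10} = \frac{981}{5}$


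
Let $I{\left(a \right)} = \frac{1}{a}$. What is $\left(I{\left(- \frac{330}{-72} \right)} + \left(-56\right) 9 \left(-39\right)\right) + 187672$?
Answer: $\frac{11403052}{55} \approx 2.0733 \cdot 10^{5}$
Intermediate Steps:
$\left(I{\left(- \frac{330}{-72} \right)} + \left(-56\right) 9 \left(-39\right)\right) + 187672 = \left(\frac{1}{\left(-330\right) \frac{1}{-72}} + \left(-56\right) 9 \left(-39\right)\right) + 187672 = \left(\frac{1}{\left(-330\right) \left(- \frac{1}{72}\right)} - -19656\right) + 187672 = \left(\frac{1}{\frac{55}{12}} + 19656\right) + 187672 = \left(\frac{12}{55} + 19656\right) + 187672 = \frac{1081092}{55} + 187672 = \frac{11403052}{55}$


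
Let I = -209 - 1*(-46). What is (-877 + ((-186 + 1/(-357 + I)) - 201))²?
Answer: 432018312961/270400 ≈ 1.5977e+6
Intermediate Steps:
I = -163 (I = -209 + 46 = -163)
(-877 + ((-186 + 1/(-357 + I)) - 201))² = (-877 + ((-186 + 1/(-357 - 163)) - 201))² = (-877 + ((-186 + 1/(-520)) - 201))² = (-877 + ((-186 - 1/520) - 201))² = (-877 + (-96721/520 - 201))² = (-877 - 201241/520)² = (-657281/520)² = 432018312961/270400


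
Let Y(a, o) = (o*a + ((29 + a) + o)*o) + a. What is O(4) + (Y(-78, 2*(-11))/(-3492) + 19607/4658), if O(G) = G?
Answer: 29656247/4066434 ≈ 7.2929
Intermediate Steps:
Y(a, o) = a + a*o + o*(29 + a + o) (Y(a, o) = (a*o + (29 + a + o)*o) + a = (a*o + o*(29 + a + o)) + a = a + a*o + o*(29 + a + o))
O(4) + (Y(-78, 2*(-11))/(-3492) + 19607/4658) = 4 + ((-78 + (2*(-11))² + 29*(2*(-11)) + 2*(-78)*(2*(-11)))/(-3492) + 19607/4658) = 4 + ((-78 + (-22)² + 29*(-22) + 2*(-78)*(-22))*(-1/3492) + 19607*(1/4658)) = 4 + ((-78 + 484 - 638 + 3432)*(-1/3492) + 19607/4658) = 4 + (3200*(-1/3492) + 19607/4658) = 4 + (-800/873 + 19607/4658) = 4 + 13390511/4066434 = 29656247/4066434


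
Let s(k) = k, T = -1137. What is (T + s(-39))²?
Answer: 1382976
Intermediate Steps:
(T + s(-39))² = (-1137 - 39)² = (-1176)² = 1382976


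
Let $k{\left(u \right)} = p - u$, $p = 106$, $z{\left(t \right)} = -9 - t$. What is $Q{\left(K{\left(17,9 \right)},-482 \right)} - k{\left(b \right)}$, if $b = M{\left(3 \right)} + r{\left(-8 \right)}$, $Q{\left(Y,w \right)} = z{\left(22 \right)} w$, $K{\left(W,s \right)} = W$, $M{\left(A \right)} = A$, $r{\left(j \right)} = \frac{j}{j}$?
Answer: $14840$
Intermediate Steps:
$r{\left(j \right)} = 1$
$Q{\left(Y,w \right)} = - 31 w$ ($Q{\left(Y,w \right)} = \left(-9 - 22\right) w = - 31 w$)
$b = 4$ ($b = 3 + 1 = 4$)
$k{\left(u \right)} = 106 - u$
$Q{\left(K{\left(17,9 \right)},-482 \right)} - k{\left(b \right)} = \left(-31\right) \left(-482\right) - \left(106 - 4\right) = 14942 - \left(106 - 4\right) = 14942 - 102 = 14840$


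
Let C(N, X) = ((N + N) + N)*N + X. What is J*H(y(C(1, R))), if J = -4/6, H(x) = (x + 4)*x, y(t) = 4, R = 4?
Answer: -64/3 ≈ -21.333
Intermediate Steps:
C(N, X) = X + 3*N² (C(N, X) = (2*N + N)*N + X = (3*N)*N + X = 3*N² + X = X + 3*N²)
H(x) = x*(4 + x) (H(x) = (4 + x)*x = x*(4 + x))
J = -⅔ (J = -4*⅙ = -⅔ ≈ -0.66667)
J*H(y(C(1, R))) = -8*(4 + 4)/3 = -8*8/3 = -⅔*32 = -64/3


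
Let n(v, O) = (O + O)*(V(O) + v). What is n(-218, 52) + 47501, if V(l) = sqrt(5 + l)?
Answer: 24829 + 104*sqrt(57) ≈ 25614.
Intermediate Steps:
n(v, O) = 2*O*(v + sqrt(5 + O)) (n(v, O) = (O + O)*(sqrt(5 + O) + v) = (2*O)*(v + sqrt(5 + O)) = 2*O*(v + sqrt(5 + O)))
n(-218, 52) + 47501 = 2*52*(-218 + sqrt(5 + 52)) + 47501 = 2*52*(-218 + sqrt(57)) + 47501 = (-22672 + 104*sqrt(57)) + 47501 = 24829 + 104*sqrt(57)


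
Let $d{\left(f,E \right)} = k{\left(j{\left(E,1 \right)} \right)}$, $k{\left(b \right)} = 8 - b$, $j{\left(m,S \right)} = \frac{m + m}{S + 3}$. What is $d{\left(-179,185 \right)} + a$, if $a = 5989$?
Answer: $\frac{11809}{2} \approx 5904.5$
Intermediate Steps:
$j{\left(m,S \right)} = \frac{2 m}{3 + S}$
$d{\left(f,E \right)} = 8 - \frac{E}{2}$ ($d{\left(f,E \right)} = 8 - \frac{2 E}{3 + 1} = 8 - \frac{2 E}{4} = 8 - 2 E \frac{1}{4} = 8 - \frac{E}{2}$)
$d{\left(-179,185 \right)} + a = \left(8 - \frac{185}{2}\right) + 5989 = - \frac{169}{2} + 5989 = \frac{11809}{2}$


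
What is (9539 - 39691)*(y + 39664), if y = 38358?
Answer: -2352519344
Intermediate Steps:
(9539 - 39691)*(y + 39664) = (9539 - 39691)*(38358 + 39664) = -30152*78022 = -2352519344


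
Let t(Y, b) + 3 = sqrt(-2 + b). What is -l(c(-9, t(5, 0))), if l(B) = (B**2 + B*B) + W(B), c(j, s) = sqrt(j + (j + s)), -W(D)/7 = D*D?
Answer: -105 + 5*I*sqrt(2) ≈ -105.0 + 7.0711*I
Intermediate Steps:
W(D) = -7*D**2 (W(D) = -7*D*D = -7*D**2)
t(Y, b) = -3 + sqrt(-2 + b)
c(j, s) = sqrt(s + 2*j)
l(B) = -5*B**2 (l(B) = (B**2 + B*B) - 7*B**2 = (B**2 + B**2) - 7*B**2 = 2*B**2 - 7*B**2 = -5*B**2)
-l(c(-9, t(5, 0))) = -(-5)*(sqrt((-3 + sqrt(-2 + 0)) + 2*(-9)))**2 = -(-5)*(sqrt((-3 + sqrt(-2)) - 18))**2 = -(-5)*(sqrt((-3 + I*sqrt(2)) - 18))**2 = -(-5)*(sqrt(-21 + I*sqrt(2)))**2 = -(-5)*(-21 + I*sqrt(2)) = -(105 - 5*I*sqrt(2)) = -105 + 5*I*sqrt(2)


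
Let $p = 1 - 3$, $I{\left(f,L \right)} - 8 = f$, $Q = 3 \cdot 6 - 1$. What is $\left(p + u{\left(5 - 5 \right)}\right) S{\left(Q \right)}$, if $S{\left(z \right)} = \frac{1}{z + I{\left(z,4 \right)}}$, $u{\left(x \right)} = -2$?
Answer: $- \frac{2}{21} \approx -0.095238$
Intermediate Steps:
$Q = 17$ ($Q = 18 - 1 = 17$)
$I{\left(f,L \right)} = 8 + f$
$S{\left(z \right)} = \frac{1}{8 + 2 z}$ ($S{\left(z \right)} = \frac{1}{z + \left(8 + z\right)} = \frac{1}{8 + 2 z}$)
$p = -2$
$\left(p + u{\left(5 - 5 \right)}\right) S{\left(Q \right)} = \left(-2 - 2\right) \frac{1}{2 \left(4 + 17\right)} = - 4 \frac{1}{2 \cdot 21} = - 4 \cdot \frac{1}{2} \cdot \frac{1}{21} = \left(-4\right) \frac{1}{42} = - \frac{2}{21}$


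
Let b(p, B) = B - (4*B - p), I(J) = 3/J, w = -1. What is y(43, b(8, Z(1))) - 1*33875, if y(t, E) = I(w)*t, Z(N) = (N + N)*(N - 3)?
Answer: -34004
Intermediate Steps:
Z(N) = 2*N*(-3 + N) (Z(N) = (2*N)*(-3 + N) = 2*N*(-3 + N))
b(p, B) = p - 3*B (b(p, B) = B - (-p + 4*B) = B + (p - 4*B) = p - 3*B)
y(t, E) = -3*t (y(t, E) = (3/(-1))*t = (3*(-1))*t = -3*t)
y(43, b(8, Z(1))) - 1*33875 = -3*43 - 1*33875 = -129 - 33875 = -34004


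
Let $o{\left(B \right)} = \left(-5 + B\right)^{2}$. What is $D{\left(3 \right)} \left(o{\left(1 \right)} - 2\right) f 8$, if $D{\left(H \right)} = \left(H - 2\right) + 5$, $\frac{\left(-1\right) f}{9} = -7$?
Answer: $42336$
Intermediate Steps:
$f = 63$ ($f = \left(-9\right) \left(-7\right) = 63$)
$D{\left(H \right)} = 3 + H$ ($D{\left(H \right)} = \left(-2 + H\right) + 5 = 3 + H$)
$D{\left(3 \right)} \left(o{\left(1 \right)} - 2\right) f 8 = \left(3 + 3\right) \left(\left(-5 + 1\right)^{2} - 2\right) 63 \cdot 8 = 6 \left(\left(-4\right)^{2} - 2\right) 63 \cdot 8 = 6 \left(16 - 2\right) 63 \cdot 8 = 6 \cdot 14 \cdot 63 \cdot 8 = 84 \cdot 63 \cdot 8 = 5292 \cdot 8 = 42336$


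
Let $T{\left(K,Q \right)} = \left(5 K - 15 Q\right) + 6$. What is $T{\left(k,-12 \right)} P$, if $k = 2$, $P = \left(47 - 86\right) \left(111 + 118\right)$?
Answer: $-1750476$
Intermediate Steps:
$P = -8931$ ($P = \left(-39\right) 229 = -8931$)
$T{\left(K,Q \right)} = 6 - 15 Q + 5 K$ ($T{\left(K,Q \right)} = \left(- 15 Q + 5 K\right) + 6 = 6 - 15 Q + 5 K$)
$T{\left(k,-12 \right)} P = \left(6 - -180 + 5 \cdot 2\right) \left(-8931\right) = \left(6 + 180 + 10\right) \left(-8931\right) = 196 \left(-8931\right) = -1750476$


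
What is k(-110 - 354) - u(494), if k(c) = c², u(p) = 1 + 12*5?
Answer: 215235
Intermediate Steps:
u(p) = 61 (u(p) = 1 + 60 = 61)
k(-110 - 354) - u(494) = (-110 - 354)² - 1*61 = (-464)² - 61 = 215296 - 61 = 215235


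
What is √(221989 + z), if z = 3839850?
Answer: √4061839 ≈ 2015.4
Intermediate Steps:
√(221989 + z) = √(221989 + 3839850) = √4061839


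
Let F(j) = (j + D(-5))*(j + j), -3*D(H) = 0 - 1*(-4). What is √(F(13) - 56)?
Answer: √2226/3 ≈ 15.727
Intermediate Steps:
D(H) = -4/3 (D(H) = -(0 - 1*(-4))/3 = -(0 + 4)/3 = -⅓*4 = -4/3)
F(j) = 2*j*(-4/3 + j) (F(j) = (j - 4/3)*(j + j) = (-4/3 + j)*(2*j) = 2*j*(-4/3 + j))
√(F(13) - 56) = √((⅔)*13*(-4 + 3*13) - 56) = √((⅔)*13*(-4 + 39) - 56) = √((⅔)*13*35 - 56) = √(910/3 - 56) = √(742/3) = √2226/3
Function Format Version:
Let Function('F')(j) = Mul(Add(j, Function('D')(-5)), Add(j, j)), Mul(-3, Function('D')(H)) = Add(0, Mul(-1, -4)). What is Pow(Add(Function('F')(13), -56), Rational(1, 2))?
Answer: Mul(Rational(1, 3), Pow(2226, Rational(1, 2))) ≈ 15.727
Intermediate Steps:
Function('D')(H) = Rational(-4, 3) (Function('D')(H) = Mul(Rational(-1, 3), Add(0, Mul(-1, -4))) = Mul(Rational(-1, 3), Add(0, 4)) = Mul(Rational(-1, 3), 4) = Rational(-4, 3))
Function('F')(j) = Mul(2, j, Add(Rational(-4, 3), j)) (Function('F')(j) = Mul(Add(j, Rational(-4, 3)), Add(j, j)) = Mul(Add(Rational(-4, 3), j), Mul(2, j)) = Mul(2, j, Add(Rational(-4, 3), j)))
Pow(Add(Function('F')(13), -56), Rational(1, 2)) = Pow(Add(Mul(Rational(2, 3), 13, Add(-4, Mul(3, 13))), -56), Rational(1, 2)) = Pow(Add(Mul(Rational(2, 3), 13, Add(-4, 39)), -56), Rational(1, 2)) = Pow(Add(Mul(Rational(2, 3), 13, 35), -56), Rational(1, 2)) = Pow(Add(Rational(910, 3), -56), Rational(1, 2)) = Pow(Rational(742, 3), Rational(1, 2)) = Mul(Rational(1, 3), Pow(2226, Rational(1, 2)))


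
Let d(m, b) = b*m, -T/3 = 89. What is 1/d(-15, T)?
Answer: 1/4005 ≈ 0.00024969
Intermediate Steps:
T = -267 (T = -3*89 = -267)
1/d(-15, T) = 1/(-267*(-15)) = 1/4005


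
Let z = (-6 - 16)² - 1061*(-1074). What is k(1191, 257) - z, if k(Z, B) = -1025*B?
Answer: -1403423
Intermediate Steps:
z = 1139998 (z = (-22)² + 1139514 = 484 + 1139514 = 1139998)
k(1191, 257) - z = -1025*257 - 1*1139998 = -263425 - 1139998 = -1403423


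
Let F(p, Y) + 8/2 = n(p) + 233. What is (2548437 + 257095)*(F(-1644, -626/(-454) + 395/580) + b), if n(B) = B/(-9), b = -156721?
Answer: -1315592509696/3 ≈ -4.3853e+11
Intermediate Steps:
n(B) = -B/9 (n(B) = B*(-⅑) = -B/9)
F(p, Y) = 229 - p/9 (F(p, Y) = -4 + (-p/9 + 233) = -4 + (233 - p/9) = 229 - p/9)
(2548437 + 257095)*(F(-1644, -626/(-454) + 395/580) + b) = (2548437 + 257095)*((229 - ⅑*(-1644)) - 156721) = 2805532*((229 + 548/3) - 156721) = 2805532*(1235/3 - 156721) = 2805532*(-468928/3) = -1315592509696/3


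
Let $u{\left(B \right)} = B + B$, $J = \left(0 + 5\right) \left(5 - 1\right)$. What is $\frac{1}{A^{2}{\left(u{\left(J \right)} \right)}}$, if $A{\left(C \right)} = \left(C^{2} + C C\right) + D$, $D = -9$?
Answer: $\frac{1}{10182481} \approx 9.8208 \cdot 10^{-8}$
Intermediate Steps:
$J = 20$ ($J = 5 \cdot 4 = 20$)
$u{\left(B \right)} = 2 B$
$A{\left(C \right)} = -9 + 2 C^{2}$ ($A{\left(C \right)} = \left(C^{2} + C C\right) - 9 = \left(C^{2} + C^{2}\right) - 9 = 2 C^{2} - 9 = -9 + 2 C^{2}$)
$\frac{1}{A^{2}{\left(u{\left(J \right)} \right)}} = \frac{1}{\left(-9 + 2 \left(2 \cdot 20\right)^{2}\right)^{2}} = \frac{1}{\left(-9 + 2 \cdot 40^{2}\right)^{2}} = \frac{1}{\left(-9 + 2 \cdot 1600\right)^{2}} = \frac{1}{\left(-9 + 3200\right)^{2}} = \frac{1}{3191^{2}} = \frac{1}{10182481}$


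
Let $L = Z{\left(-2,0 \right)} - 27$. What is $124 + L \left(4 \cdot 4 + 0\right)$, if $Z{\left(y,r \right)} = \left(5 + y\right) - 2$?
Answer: $-292$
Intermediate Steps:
$Z{\left(y,r \right)} = 3 + y$
$L = -26$ ($L = \left(3 - 2\right) - 27 = 1 - 27 = -26$)
$124 + L \left(4 \cdot 4 + 0\right) = 124 - 26 \left(4 \cdot 4 + 0\right) = 124 - 26 \left(16 + 0\right) = 124 - 416 = -292$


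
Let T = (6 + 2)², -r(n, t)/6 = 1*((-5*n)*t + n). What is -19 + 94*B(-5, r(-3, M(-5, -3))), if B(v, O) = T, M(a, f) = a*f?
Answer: 5997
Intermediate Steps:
r(n, t) = -6*n + 30*n*t (r(n, t) = -6*((-5*n)*t + n) = -6*(-5*n*t + n) = -6*(n - 5*n*t) = -6*n + 30*n*t)
T = 64 (T = 8² = 64)
B(v, O) = 64
-19 + 94*B(-5, r(-3, M(-5, -3))) = -19 + 94*64 = -19 + 6016 = 5997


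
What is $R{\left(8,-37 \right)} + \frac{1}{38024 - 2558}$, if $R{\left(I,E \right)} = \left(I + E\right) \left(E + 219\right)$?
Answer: $- \frac{187189547}{35466} \approx -5278.0$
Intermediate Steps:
$R{\left(I,E \right)} = \left(219 + E\right) \left(E + I\right)$ ($R{\left(I,E \right)} = \left(E + I\right) \left(219 + E\right) = \left(219 + E\right) \left(E + I\right)$)
$R{\left(8,-37 \right)} + \frac{1}{38024 - 2558} = \left(\left(-37\right)^{2} + 219 \left(-37\right) + 219 \cdot 8 - 296\right) + \frac{1}{38024 - 2558} = \left(1369 - 8103 + 1752 - 296\right) + \frac{1}{38024 - 2558} = -5278 + \frac{1}{35466} = - \frac{187189547}{35466}$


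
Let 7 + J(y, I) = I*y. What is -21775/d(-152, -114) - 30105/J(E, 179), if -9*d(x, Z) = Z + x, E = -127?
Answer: -148282119/201628 ≈ -735.42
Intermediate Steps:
J(y, I) = -7 + I*y
d(x, Z) = -Z/9 - x/9 (d(x, Z) = -(Z + x)/9 = -Z/9 - x/9)
-21775/d(-152, -114) - 30105/J(E, 179) = -21775/(-⅑*(-114) - ⅑*(-152)) - 30105/(-7 + 179*(-127)) = -21775/(38/3 + 152/9) - 30105/(-7 - 22733) = -21775/266/9 - 30105/(-22740) = -21775*9/266 - 30105*(-1/22740) = -195975/266 + 2007/1516 = -148282119/201628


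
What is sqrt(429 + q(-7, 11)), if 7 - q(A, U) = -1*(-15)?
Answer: sqrt(421) ≈ 20.518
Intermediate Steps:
q(A, U) = -8 (q(A, U) = 7 - (-1)*(-15) = 7 - 1*15 = 7 - 15 = -8)
sqrt(429 + q(-7, 11)) = sqrt(429 - 8) = sqrt(421)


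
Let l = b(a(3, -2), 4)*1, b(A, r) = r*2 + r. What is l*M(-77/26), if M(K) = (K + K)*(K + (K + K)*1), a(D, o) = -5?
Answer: 106722/169 ≈ 631.49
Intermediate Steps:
b(A, r) = 3*r (b(A, r) = 2*r + r = 3*r)
M(K) = 6*K² (M(K) = (2*K)*(K + (2*K)*1) = (2*K)*(K + 2*K) = (2*K)*(3*K) = 6*K²)
l = 12 (l = (3*4)*1 = 12*1 = 12)
l*M(-77/26) = 12*(6*(-77/26)²) = 12*(6*(5929/676)) = 12*(17787/338) = 106722/169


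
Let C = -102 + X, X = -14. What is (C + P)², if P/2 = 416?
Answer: 512656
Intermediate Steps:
P = 832 (P = 2*416 = 832)
C = -116 (C = -102 - 14 = -116)
(C + P)² = (-116 + 832)² = 716² = 512656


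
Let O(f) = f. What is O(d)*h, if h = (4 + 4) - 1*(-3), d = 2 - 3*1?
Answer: -11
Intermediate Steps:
d = -1 (d = 2 - 3 = -1)
h = 11 (h = 8 + 3 = 11)
O(d)*h = -1*11 = -11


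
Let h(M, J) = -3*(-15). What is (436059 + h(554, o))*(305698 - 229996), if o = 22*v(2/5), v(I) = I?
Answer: 33013945008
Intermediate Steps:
o = 44/5 (o = 22*(2/5) = 44/5 ≈ 8.8000)
h(M, J) = 45
(436059 + h(554, o))*(305698 - 229996) = (436059 + 45)*(305698 - 229996) = 436104*75702 = 33013945008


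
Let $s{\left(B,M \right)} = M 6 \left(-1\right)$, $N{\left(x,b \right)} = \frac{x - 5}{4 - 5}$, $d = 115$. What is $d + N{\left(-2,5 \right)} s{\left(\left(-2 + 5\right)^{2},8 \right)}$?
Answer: $-221$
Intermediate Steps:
$N{\left(x,b \right)} = 5 - x$ ($N{\left(x,b \right)} = \frac{-5 + x}{-1} = \left(-5 + x\right) \left(-1\right) = 5 - x$)
$s{\left(B,M \right)} = - 6 M$ ($s{\left(B,M \right)} = 6 M \left(-1\right) = - 6 M$)
$d + N{\left(-2,5 \right)} s{\left(\left(-2 + 5\right)^{2},8 \right)} = 115 + \left(5 - -2\right) \left(\left(-6\right) 8\right) = 115 + \left(5 + 2\right) \left(-48\right) = 115 + 7 \left(-48\right) = 115 - 336 = -221$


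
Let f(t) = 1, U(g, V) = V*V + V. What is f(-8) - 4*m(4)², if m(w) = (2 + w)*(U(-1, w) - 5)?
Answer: -32399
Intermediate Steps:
U(g, V) = V + V² (U(g, V) = V² + V = V + V²)
m(w) = (-5 + w*(1 + w))*(2 + w) (m(w) = (2 + w)*(w*(1 + w) - 5) = (2 + w)*(-5 + w*(1 + w)) = (-5 + w*(1 + w))*(2 + w))
f(-8) - 4*m(4)² = 1 - 4*(-10 + 4³ - 3*4 + 3*4²)² = 1 - 4*(-10 + 64 - 12 + 3*16)² = 1 - 4*(-10 + 64 - 12 + 48)² = 1 - 4*90² = 1 - 4*8100 = 1 - 32400 = -32399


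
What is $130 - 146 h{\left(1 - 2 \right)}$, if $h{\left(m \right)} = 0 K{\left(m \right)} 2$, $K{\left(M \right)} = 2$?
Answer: $130$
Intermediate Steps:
$h{\left(m \right)} = 0$ ($h{\left(m \right)} = 0 \cdot 2 \cdot 2 = 0 \cdot 2 = 0$)
$130 - 146 h{\left(1 - 2 \right)} = 130 - 0 = 130 + 0 = 130$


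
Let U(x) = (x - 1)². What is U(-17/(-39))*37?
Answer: 17908/1521 ≈ 11.774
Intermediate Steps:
U(x) = (-1 + x)²
U(-17/(-39))*37 = (-1 - 17/(-39))²*37 = (-1 - 17*(-1/39))²*37 = (-1 + 17/39)²*37 = (-22/39)²*37 = (484/1521)*37 = 17908/1521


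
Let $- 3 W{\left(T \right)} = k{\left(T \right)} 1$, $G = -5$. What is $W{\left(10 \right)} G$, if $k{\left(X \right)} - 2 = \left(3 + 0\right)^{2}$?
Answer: $\frac{55}{3} \approx 18.333$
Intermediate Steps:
$k{\left(X \right)} = 11$ ($k{\left(X \right)} = 2 + \left(3 + 0\right)^{2} = 2 + 3^{2} = 2 + 9 = 11$)
$W{\left(T \right)} = - \frac{11}{3}$ ($W{\left(T \right)} = - \frac{11 \cdot 1}{3} = \left(- \frac{1}{3}\right) 11 = - \frac{11}{3}$)
$W{\left(10 \right)} G = \left(- \frac{11}{3}\right) \left(-5\right) = \frac{55}{3}$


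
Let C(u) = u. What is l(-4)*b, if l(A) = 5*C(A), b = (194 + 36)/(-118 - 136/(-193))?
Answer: 443900/11319 ≈ 39.217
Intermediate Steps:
b = -22195/11319 (b = 230/(-118 - 136*(-1/193)) = 230/(-118 + 136/193) = 230/(-22638/193) = 230*(-193/22638) = -22195/11319 ≈ -1.9609)
l(A) = 5*A
l(-4)*b = (5*(-4))*(-22195/11319) = -20*(-22195/11319) = 443900/11319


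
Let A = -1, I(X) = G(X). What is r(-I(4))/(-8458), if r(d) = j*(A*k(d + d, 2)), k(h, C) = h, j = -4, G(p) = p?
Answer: 16/4229 ≈ 0.0037834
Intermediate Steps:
I(X) = X
r(d) = 8*d (r(d) = -(-4)*(d + d) = -(-4)*2*d = -(-8)*d = 8*d)
r(-I(4))/(-8458) = (8*(-1*4))/(-8458) = (8*(-4))*(-1/8458) = -32*(-1/8458) = 16/4229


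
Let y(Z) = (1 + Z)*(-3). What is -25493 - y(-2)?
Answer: -25496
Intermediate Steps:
y(Z) = -3 - 3*Z
-25493 - y(-2) = -25493 - (-3 - 3*(-2)) = -25493 - (-3 + 6) = -25493 - 1*3 = -25493 - 3 = -25496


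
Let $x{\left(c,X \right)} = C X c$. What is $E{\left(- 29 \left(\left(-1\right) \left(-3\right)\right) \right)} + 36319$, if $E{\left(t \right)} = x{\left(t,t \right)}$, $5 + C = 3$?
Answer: $21181$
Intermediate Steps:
$C = -2$ ($C = -5 + 3 = -2$)
$x{\left(c,X \right)} = - 2 X c$
$E{\left(t \right)} = - 2 t^{2}$ ($E{\left(t \right)} = - 2 t t = - 2 t^{2}$)
$E{\left(- 29 \left(\left(-1\right) \left(-3\right)\right) \right)} + 36319 = - 2 \left(- 29 \left(\left(-1\right) \left(-3\right)\right)\right)^{2} + 36319 = - 2 \left(\left(-29\right) 3\right)^{2} + 36319 = - 2 \left(-87\right)^{2} + 36319 = \left(-2\right) 7569 + 36319 = -15138 + 36319 = 21181$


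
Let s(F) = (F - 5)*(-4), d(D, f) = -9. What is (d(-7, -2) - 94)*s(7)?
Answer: 824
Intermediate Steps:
s(F) = 20 - 4*F (s(F) = (-5 + F)*(-4) = 20 - 4*F)
(d(-7, -2) - 94)*s(7) = (-9 - 94)*(20 - 4*7) = -103*(20 - 28) = -103*(-8) = 824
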